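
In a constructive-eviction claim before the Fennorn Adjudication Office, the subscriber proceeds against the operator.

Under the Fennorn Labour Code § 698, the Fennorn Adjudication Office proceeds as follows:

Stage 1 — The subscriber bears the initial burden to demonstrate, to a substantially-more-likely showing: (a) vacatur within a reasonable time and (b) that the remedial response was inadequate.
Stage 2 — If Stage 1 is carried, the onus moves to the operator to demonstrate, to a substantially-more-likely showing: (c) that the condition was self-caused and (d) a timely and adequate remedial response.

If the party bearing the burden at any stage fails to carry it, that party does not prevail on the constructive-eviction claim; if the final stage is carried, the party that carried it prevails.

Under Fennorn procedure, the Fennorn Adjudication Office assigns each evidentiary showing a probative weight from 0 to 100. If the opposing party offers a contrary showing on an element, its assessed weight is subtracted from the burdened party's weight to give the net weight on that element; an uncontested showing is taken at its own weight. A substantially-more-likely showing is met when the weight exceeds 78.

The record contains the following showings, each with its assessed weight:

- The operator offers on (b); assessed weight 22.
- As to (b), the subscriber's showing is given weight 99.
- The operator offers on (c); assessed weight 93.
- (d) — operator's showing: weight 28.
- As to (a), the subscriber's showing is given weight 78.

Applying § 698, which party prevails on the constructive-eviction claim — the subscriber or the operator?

Stage 1 (subscriber, a substantially-more-likely showing, weight exceeds 78): (a) 78 ≤ 78 — fails; (b) net 99−22=77 ≤ 78 — fails.
  Stage 1 not carried; the subscriber fails its burden.
The analysis ends at Stage 1; the operator prevails.

operator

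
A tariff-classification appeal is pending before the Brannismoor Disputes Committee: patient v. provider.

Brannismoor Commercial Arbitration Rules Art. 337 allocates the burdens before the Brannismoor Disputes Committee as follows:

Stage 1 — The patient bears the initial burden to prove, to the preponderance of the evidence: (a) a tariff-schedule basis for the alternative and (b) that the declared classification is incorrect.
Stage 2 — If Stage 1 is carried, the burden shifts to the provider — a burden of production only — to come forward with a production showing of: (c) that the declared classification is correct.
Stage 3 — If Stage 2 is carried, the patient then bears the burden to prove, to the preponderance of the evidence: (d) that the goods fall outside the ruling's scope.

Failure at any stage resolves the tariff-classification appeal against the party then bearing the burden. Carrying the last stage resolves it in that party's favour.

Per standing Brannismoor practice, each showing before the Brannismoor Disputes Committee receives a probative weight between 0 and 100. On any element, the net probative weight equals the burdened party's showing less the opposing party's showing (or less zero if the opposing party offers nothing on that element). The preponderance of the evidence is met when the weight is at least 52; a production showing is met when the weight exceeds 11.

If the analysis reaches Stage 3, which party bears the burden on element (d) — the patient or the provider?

Stage 3's rule assigns the burden to the patient (to the preponderance of the evidence).

patient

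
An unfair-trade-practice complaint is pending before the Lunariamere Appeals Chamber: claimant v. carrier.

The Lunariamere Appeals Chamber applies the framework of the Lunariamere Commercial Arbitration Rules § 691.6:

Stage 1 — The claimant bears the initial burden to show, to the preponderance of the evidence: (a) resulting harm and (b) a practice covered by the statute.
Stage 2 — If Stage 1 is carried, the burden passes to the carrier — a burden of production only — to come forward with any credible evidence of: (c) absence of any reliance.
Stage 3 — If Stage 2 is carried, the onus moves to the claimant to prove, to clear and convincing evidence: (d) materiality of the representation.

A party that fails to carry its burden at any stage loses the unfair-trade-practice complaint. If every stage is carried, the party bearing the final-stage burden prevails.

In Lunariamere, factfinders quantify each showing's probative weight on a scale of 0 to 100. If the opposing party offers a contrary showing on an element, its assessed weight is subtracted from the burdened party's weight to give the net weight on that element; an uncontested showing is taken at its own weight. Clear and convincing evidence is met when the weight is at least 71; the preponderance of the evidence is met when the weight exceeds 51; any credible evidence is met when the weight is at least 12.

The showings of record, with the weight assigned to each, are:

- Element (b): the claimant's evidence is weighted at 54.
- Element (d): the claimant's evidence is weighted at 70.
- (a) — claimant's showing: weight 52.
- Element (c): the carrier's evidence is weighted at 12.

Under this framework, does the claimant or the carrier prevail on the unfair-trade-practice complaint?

carrier

At Stage 1 the claimant must meet the preponderance of the evidence (weight exceeds 51): on (a) the weight is 52, > 51, so (a) meets the standard; on (b) the weight is 54, > 51, so (b) meets the standard.
  The claimant carries Stage 1; the carrier now bears the burden.
At Stage 2 the carrier must meet any credible evidence (weight is at least 12): on (c) the weight is 12, which does reach 12, so (c) meets the standard.
  All elements met. The burden passes to the claimant.
At Stage 3 the claimant must meet clear and convincing evidence (weight is at least 71): on (d) the weight is 70, which does not reach 71, so (d) does not meet the standard.
  Not every element is met, so the claimant fails to carry Stage 3.
The carrier prevails.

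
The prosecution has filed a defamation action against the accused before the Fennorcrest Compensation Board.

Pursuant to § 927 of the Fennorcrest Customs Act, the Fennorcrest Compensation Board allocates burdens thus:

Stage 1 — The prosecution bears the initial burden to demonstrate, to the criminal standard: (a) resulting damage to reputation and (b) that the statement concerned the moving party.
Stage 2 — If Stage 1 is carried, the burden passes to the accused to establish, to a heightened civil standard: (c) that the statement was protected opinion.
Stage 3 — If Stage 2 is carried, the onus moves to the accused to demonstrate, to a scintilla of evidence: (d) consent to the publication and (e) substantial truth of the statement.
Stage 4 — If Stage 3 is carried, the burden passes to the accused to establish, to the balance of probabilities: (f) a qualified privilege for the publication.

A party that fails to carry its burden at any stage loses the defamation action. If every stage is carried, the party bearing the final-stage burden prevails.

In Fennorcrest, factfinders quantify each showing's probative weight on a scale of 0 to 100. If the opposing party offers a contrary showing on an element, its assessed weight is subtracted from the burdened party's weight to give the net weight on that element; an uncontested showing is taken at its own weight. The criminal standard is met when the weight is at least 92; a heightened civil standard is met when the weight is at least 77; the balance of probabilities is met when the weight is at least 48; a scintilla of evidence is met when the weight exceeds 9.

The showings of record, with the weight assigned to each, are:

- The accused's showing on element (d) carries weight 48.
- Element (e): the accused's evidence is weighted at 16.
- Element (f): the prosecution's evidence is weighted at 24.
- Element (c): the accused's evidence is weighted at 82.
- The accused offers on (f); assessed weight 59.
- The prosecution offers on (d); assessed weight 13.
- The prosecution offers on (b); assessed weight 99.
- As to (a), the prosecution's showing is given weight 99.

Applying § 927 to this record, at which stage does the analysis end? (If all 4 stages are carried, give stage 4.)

stage 4

At Stage 1 the prosecution must meet the criminal standard (weight is at least 92): on (a) the weight is 99, ≥ 92, so (a) meets the standard; on (b) the weight is 99, which does reach 92, so (b) meets the standard.
  Stage 1 carried; the burden shifts to the accused.
At Stage 2 the accused must meet a heightened civil standard (weight is at least 77): on (c) the weight is 82, which does reach 77, so (c) meets the standard.
  All elements met. The accused retains the burden for Stage 3.
At Stage 3 the accused must meet a scintilla of evidence (weight exceeds 9): on (d) the weight is 48 less the opposing 13 gives net 35, which does exceed 9, so (d) meets the standard; on (e) the weight is 16, which does exceed 9, so (e) meets the standard.
  All elements met. The accused retains the burden for Stage 4.
At Stage 4 the accused must meet the balance of probabilities (weight is at least 48): on (f) the weight is 59 less the opposing 24 gives net 35, which does not reach 48, so (f) does not meet the standard.
  Stage 4 not carried; the accused fails its burden.
The analysis ends at Stage 4; the prosecution prevails.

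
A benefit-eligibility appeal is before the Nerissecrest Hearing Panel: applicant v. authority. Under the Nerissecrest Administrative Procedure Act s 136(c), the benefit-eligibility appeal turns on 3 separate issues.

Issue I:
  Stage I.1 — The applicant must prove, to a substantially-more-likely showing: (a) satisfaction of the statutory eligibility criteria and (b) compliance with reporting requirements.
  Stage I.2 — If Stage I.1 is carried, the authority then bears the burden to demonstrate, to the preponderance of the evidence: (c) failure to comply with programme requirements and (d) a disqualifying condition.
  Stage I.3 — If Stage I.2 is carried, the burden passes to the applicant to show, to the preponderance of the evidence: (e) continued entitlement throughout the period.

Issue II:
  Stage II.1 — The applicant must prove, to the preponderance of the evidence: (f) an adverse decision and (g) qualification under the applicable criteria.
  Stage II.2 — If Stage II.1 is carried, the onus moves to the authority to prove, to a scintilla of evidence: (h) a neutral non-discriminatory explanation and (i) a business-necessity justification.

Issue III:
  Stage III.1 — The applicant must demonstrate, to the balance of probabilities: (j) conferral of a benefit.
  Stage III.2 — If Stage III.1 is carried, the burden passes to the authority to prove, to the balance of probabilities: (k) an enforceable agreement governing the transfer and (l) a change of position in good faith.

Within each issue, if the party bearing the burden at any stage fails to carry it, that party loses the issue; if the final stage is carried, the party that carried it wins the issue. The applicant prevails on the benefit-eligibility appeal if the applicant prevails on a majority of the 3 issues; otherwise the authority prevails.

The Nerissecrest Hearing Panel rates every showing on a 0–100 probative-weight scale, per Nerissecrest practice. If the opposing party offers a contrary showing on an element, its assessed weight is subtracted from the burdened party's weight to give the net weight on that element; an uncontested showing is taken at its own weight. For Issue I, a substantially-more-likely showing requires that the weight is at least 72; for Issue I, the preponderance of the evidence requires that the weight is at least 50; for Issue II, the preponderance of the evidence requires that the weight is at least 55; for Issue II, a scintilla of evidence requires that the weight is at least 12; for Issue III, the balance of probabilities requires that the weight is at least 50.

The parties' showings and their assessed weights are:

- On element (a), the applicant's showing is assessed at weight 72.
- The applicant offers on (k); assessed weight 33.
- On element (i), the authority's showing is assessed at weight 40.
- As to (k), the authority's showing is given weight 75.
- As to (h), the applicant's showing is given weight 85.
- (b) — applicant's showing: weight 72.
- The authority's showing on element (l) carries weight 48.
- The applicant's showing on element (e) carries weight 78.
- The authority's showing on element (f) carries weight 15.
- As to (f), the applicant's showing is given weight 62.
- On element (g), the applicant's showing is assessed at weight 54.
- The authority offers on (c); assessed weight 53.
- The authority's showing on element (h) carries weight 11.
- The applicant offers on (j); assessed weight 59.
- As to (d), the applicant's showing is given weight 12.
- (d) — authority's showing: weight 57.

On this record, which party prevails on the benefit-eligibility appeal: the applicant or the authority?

applicant

— Issue I —
At Stage I.1 the applicant must meet a substantially-more-likely showing (weight is at least 72): on (a) the weight is 72, which does reach 72, so (a) meets the standard; on (b) the weight is 72, which does reach 72, so (b) meets the standard.
  The applicant carries Stage I.1; the authority now bears the burden.
At Stage I.2 the authority must meet the preponderance of the evidence (weight is at least 50): on (c) the weight is 53, ≥ 50, so (c) meets the standard; on (d) the weight is 57 less the opposing 12 gives net 45, which does not reach 50, so (d) does not meet the standard.
  Not every element is met, so the authority fails to carry Stage I.2.
So the applicant prevails on this issue.
— Issue II —
Stage II.1 — burden on applicant; standard: the preponderance of the evidence (weight is at least 55).
    (f): 62 − 15 = 47 < 55 [not met]
    (g): 54 < 55 [not met]
  The applicant does not carry Stage II.1.
So the authority prevails on this issue.
— Issue III —
Stage III.1 (applicant, the balance of probabilities, weight is at least 50): (j) 59 ≥ 50 — meets.
  All elements met. The burden passes to the authority.
Stage III.2 (authority, the balance of probabilities, weight is at least 50): (k) net 75−33=42 < 50 — fails; (l) 48 < 50 — fails.
  Not every element is met, so the authority fails to carry Stage III.2.
The applicant prevails on this issue.
Per-issue: Issue I → applicant; Issue II → authority; Issue III → applicant. The applicant must prevail on a majority of issues; overall, the applicant prevails.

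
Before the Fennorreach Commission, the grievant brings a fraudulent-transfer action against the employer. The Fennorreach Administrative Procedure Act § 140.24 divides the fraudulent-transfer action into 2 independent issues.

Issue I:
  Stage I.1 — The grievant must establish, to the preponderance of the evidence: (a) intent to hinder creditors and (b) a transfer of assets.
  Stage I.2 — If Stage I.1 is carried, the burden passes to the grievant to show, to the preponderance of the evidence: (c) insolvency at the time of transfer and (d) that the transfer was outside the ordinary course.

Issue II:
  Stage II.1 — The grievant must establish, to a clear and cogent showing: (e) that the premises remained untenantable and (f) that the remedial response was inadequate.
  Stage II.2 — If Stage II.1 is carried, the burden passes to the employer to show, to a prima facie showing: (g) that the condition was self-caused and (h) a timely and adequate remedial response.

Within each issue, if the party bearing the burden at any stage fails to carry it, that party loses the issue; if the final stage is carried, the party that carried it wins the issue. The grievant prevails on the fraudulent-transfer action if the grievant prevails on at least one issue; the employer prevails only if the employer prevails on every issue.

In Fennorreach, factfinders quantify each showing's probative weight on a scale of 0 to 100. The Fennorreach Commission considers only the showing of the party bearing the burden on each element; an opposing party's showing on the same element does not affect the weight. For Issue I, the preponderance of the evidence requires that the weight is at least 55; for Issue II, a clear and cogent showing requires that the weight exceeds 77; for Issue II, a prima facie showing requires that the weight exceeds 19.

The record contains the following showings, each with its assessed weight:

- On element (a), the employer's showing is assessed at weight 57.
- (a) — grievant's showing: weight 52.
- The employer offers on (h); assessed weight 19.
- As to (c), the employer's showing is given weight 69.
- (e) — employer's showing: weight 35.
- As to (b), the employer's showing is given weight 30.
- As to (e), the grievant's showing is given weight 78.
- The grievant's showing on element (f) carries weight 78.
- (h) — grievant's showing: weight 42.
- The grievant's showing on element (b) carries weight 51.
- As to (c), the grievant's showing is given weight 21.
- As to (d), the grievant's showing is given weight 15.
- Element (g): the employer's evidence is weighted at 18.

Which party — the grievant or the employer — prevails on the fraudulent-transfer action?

— Issue I —
Stage I.1 (grievant, the preponderance of the evidence, weight is at least 55): (a) 52 (employer's 57 disregarded) < 55 — fails; (b) 51 (employer's 30 disregarded) < 55 — fails.
  The grievant does not carry Stage I.1.
The employer prevails on this issue.
— Issue II —
At Stage II.1 the grievant must meet a clear and cogent showing (weight exceeds 77): on (e) the weight is 78 (the employer's 35 is given no effect), which does exceed 77, so (e) meets the standard; on (f) the weight is 78, > 77, so (f) meets the standard.
  The grievant carries Stage II.1; the employer now bears the burden.
At Stage II.2 the employer must meet a prima facie showing (weight exceeds 19): on (g) the weight is 18, ≤ 19, so (g) does not meet the standard; on (h) the weight is 19 (the grievant's 42 is given no effect), which does not exceed 19, so (h) does not meet the standard.
  Not every element is met, so the employer fails to carry Stage II.2.
So the grievant prevails on this issue.
Per-issue: Issue I → employer; Issue II → grievant. The grievant must prevail on at least one issue; overall, the grievant prevails.

grievant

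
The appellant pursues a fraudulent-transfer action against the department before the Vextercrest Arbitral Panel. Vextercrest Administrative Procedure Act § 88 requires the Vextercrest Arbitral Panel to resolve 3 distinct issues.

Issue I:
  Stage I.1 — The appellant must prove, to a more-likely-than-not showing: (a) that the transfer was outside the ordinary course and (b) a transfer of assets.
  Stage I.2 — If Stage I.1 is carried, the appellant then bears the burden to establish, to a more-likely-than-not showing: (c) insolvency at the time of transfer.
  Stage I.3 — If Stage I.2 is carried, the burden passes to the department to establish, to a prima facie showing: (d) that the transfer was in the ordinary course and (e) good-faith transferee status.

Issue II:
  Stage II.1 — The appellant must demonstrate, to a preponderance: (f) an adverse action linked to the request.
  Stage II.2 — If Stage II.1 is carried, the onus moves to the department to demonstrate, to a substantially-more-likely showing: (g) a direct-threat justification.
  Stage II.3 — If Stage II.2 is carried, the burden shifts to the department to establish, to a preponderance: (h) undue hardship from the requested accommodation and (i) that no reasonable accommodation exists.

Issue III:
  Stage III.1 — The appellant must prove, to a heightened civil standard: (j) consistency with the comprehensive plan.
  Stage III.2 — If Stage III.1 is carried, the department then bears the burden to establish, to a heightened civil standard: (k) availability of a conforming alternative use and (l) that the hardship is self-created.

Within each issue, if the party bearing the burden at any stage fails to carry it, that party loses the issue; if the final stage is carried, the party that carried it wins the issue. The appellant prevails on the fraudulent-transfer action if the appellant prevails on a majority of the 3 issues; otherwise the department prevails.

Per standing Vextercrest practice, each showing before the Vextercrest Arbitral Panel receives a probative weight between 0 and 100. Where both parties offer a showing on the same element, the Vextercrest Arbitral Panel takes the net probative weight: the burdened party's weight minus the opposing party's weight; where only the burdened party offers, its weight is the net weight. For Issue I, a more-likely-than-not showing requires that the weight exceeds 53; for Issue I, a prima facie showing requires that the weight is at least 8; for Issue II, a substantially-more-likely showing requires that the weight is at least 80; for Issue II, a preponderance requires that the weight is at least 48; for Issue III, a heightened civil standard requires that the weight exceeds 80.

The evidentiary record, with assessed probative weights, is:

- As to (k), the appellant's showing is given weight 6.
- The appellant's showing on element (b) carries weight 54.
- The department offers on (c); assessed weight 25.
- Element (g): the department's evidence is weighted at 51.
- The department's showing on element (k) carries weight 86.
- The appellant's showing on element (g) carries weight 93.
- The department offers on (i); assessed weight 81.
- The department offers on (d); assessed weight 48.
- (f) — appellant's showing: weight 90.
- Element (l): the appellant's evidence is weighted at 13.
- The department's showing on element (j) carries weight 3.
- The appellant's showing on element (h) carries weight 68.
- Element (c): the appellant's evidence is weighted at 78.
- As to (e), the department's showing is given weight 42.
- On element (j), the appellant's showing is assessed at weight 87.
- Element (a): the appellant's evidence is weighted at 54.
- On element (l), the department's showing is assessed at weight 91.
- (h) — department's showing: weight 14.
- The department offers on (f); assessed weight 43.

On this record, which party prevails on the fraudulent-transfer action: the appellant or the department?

— Issue I —
At Stage I.1 the appellant must meet a more-likely-than-not showing (weight exceeds 53): on (a) the weight is 54, > 53, so (a) meets the standard; on (b) the weight is 54, which does exceed 53, so (b) meets the standard.
  Stage I.1 carried; the burden remains with the appellant.
At Stage I.2 the appellant must meet a more-likely-than-not showing (weight exceeds 53): on (c) the weight is 78 less the opposing 25 gives net 53, which does not exceed 53, so (c) does not meet the standard.
  The appellant does not carry Stage I.2.
The analysis ends at Stage I.2; the department prevails on this issue.
— Issue II —
At Stage II.1 the appellant must meet a preponderance (weight is at least 48): on (f) the weight is 90 less the opposing 43 gives net 47, which does not reach 48, so (f) does not meet the standard.
  Not every element is met, so the appellant fails to carry Stage II.1.
The department prevails on this issue.
— Issue III —
Stage III.1 (appellant, a heightened civil standard, weight exceeds 80): (j) net 87−3=84 > 80 — meets.
  Stage III.1 carried; the burden shifts to the department.
Stage III.2 (department, a heightened civil standard, weight exceeds 80): (k) net 86−6=80 ≤ 80 — fails; (l) net 91−13=78 ≤ 80 — fails.
  Not every element is met, so the department fails to carry Stage III.2.
So the appellant prevails on this issue.
Per-issue: Issue I → department; Issue II → department; Issue III → appellant. The appellant must prevail on a majority of issues; overall, the department prevails.

department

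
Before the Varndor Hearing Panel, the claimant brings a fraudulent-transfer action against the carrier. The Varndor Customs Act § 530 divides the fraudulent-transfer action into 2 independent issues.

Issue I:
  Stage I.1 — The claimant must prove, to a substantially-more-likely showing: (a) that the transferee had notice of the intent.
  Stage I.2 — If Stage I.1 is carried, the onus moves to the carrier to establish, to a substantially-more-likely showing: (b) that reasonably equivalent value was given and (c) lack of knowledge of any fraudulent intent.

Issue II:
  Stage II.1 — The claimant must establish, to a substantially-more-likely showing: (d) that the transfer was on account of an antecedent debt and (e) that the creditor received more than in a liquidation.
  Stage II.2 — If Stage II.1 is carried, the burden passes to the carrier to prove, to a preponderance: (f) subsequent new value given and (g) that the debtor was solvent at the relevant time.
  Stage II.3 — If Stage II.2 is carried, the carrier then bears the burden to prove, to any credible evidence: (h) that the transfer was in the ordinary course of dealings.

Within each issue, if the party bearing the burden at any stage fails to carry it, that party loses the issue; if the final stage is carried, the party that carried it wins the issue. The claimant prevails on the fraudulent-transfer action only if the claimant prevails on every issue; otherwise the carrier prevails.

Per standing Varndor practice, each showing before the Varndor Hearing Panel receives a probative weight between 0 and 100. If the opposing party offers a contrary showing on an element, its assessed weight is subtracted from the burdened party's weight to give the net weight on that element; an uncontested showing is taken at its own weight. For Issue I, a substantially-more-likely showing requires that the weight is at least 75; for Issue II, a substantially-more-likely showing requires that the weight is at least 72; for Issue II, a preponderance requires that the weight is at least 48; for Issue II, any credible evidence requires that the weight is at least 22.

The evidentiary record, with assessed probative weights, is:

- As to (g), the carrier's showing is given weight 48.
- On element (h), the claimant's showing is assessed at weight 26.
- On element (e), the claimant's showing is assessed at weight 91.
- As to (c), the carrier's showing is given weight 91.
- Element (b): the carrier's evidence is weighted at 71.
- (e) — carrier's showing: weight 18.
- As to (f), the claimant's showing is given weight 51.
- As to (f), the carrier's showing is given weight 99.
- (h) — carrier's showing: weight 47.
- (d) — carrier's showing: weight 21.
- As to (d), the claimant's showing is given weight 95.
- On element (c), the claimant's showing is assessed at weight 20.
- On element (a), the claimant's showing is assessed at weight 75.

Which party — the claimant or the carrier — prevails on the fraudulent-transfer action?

claimant

— Issue I —
At Stage I.1 the claimant must meet a substantially-more-likely showing (weight is at least 75): on (a) the weight is 75, which does reach 75, so (a) meets the standard.
  All elements met. The burden passes to the carrier.
At Stage I.2 the carrier must meet a substantially-more-likely showing (weight is at least 75): on (b) the weight is 71, < 75, so (b) does not meet the standard; on (c) the weight is 91 less the opposing 20 gives net 71, < 75, so (c) does not meet the standard.
  The carrier does not carry Stage I.2.
The claimant prevails on this issue.
— Issue II —
Stage II.1 (claimant, a substantially-more-likely showing, weight is at least 72): (d) net 95−21=74 ≥ 72 — meets; (e) net 91−18=73 ≥ 72 — meets.
  All elements met. The burden passes to the carrier.
Stage II.2 (carrier, a preponderance, weight is at least 48): (f) net 99−51=48 ≥ 48 — meets; (g) 48 ≥ 48 — meets.
  Stage II.2 is satisfied; the carrier continues to bear the burden.
Stage II.3 (carrier, any credible evidence, weight is at least 22): (h) net 47−26=21 < 22 — fails.
  The carrier does not carry Stage II.3.
The analysis ends at Stage II.3; the claimant prevails on this issue.
Per-issue: Issue I → claimant; Issue II → claimant. The claimant must prevail on every issue; overall, the claimant prevails.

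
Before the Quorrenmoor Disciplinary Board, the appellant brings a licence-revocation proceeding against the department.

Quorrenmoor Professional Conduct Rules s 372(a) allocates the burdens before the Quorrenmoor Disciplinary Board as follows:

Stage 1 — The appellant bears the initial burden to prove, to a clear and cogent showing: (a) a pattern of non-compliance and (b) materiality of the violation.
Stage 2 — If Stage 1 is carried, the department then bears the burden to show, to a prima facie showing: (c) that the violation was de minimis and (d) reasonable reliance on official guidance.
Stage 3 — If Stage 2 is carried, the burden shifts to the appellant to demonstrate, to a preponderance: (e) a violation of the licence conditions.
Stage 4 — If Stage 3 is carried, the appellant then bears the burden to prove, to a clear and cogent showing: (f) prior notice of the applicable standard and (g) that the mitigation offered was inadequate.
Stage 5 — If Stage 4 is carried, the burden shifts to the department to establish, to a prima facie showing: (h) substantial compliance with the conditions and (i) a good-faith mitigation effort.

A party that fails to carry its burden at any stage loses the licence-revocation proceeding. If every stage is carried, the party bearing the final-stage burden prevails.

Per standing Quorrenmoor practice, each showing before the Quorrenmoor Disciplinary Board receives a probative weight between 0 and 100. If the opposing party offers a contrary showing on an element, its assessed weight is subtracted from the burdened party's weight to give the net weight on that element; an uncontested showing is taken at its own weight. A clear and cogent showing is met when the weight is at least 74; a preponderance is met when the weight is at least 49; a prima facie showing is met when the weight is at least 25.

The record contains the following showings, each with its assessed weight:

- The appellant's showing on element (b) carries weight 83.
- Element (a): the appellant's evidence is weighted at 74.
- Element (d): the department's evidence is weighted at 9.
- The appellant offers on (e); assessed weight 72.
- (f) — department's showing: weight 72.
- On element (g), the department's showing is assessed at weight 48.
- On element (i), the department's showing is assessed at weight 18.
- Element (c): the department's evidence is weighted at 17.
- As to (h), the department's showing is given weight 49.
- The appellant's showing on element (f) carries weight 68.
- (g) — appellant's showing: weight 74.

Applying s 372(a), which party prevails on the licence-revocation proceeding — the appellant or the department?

Stage 1 (appellant, a clear and cogent showing, weight is at least 74): (a) 74 ≥ 74 — meets; (b) 83 ≥ 74 — meets.
  All elements met. The burden passes to the department.
Stage 2 (department, a prima facie showing, weight is at least 25): (c) 17 < 25 — fails; (d) 9 < 25 — fails.
  The department does not carry Stage 2.
So the appellant prevails.

appellant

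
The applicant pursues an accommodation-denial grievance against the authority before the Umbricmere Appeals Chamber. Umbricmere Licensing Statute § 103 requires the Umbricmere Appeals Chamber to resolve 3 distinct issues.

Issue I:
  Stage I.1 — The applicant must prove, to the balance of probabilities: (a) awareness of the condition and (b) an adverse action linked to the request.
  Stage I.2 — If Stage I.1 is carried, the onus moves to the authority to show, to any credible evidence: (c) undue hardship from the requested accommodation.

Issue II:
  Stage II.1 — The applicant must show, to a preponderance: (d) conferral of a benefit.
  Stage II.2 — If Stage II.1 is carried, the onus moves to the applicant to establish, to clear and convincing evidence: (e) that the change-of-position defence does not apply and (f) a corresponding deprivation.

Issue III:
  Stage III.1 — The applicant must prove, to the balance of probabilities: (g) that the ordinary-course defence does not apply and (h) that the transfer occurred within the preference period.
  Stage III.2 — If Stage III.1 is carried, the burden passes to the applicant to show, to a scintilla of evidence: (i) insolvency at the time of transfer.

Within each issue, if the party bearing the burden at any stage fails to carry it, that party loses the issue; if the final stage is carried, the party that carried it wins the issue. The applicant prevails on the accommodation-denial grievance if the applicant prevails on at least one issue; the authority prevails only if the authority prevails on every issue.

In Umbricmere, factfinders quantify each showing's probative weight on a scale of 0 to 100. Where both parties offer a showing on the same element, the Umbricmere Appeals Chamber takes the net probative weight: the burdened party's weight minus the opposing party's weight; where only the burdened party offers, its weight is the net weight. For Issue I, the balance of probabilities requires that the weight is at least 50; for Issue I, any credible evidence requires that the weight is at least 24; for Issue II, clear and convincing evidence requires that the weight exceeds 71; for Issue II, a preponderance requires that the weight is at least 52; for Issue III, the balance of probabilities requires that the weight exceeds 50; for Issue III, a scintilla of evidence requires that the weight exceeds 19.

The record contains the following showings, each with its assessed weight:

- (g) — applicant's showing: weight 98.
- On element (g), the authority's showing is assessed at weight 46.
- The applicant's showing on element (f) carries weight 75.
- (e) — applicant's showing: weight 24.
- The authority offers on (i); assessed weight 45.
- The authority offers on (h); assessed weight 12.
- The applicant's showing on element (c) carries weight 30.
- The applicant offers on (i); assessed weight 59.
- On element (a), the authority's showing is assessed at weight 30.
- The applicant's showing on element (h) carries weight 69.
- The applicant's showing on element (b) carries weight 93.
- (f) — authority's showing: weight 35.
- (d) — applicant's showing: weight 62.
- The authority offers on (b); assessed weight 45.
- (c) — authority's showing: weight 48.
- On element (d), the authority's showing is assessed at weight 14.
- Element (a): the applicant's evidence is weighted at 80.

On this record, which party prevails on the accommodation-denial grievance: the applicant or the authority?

— Issue I —
Stage I.1 (applicant, the balance of probabilities, weight is at least 50): (a) net 80−30=50 ≥ 50 — meets; (b) net 93−45=48 < 50 — fails.
  The applicant does not carry Stage I.1.
The analysis ends at Stage I.1; the authority prevails on this issue.
— Issue II —
At Stage II.1 the applicant must meet a preponderance (weight is at least 52): on (d) the weight is 62 less the opposing 14 gives net 48, < 52, so (d) does not meet the standard.
  The applicant does not carry Stage II.1.
The analysis ends at Stage II.1; the authority prevails on this issue.
— Issue III —
Stage III.1 (applicant, the balance of probabilities, weight exceeds 50): (g) net 98−46=52 > 50 — meets; (h) net 69−12=57 > 50 — meets.
  Stage III.1 carried; the burden remains with the applicant.
Stage III.2 (applicant, a scintilla of evidence, weight exceeds 19): (i) net 59−45=14 ≤ 19 — fails.
  The applicant does not carry Stage III.2.
So the authority prevails on this issue.
Per-issue: Issue I → authority; Issue II → authority; Issue III → authority. The applicant must prevail on at least one issue; overall, the authority prevails.

authority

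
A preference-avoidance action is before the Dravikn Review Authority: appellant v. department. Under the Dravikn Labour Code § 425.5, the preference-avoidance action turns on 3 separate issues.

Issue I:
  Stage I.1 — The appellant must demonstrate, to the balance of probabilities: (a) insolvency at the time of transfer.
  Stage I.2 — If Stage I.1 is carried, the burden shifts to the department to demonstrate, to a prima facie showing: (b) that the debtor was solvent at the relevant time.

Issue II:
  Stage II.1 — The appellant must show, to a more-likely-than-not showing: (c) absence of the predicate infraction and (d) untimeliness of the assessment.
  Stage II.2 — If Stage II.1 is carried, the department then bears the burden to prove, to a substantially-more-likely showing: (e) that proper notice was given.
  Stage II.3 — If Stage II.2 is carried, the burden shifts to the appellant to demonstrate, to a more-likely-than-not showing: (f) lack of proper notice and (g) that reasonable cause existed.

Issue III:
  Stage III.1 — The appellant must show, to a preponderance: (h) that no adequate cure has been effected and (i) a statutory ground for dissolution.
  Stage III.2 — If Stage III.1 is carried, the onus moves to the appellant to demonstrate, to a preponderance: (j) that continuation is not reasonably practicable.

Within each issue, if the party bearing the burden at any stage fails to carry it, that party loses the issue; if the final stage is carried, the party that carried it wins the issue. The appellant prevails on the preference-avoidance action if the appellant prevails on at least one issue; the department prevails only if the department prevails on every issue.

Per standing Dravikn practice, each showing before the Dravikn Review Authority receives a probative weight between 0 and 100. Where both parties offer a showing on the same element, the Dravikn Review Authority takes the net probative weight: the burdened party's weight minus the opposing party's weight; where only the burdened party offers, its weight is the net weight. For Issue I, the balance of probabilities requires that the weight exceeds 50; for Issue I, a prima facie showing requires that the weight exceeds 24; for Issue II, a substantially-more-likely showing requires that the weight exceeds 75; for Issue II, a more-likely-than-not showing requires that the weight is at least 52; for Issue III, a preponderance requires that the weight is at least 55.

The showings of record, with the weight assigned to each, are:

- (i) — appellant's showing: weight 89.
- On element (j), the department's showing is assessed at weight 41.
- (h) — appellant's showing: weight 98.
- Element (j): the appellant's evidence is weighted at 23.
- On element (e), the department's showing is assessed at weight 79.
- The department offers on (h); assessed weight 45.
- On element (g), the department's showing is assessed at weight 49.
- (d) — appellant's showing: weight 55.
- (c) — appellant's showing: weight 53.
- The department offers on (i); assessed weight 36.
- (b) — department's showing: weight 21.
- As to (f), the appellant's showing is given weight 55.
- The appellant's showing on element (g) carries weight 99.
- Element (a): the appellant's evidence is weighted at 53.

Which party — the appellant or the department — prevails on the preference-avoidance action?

appellant

— Issue I —
At Stage I.1 the appellant must meet the balance of probabilities (weight exceeds 50): on (a) the weight is 53, which does exceed 50, so (a) meets the standard.
  All elements met. The burden passes to the department.
At Stage I.2 the department must meet a prima facie showing (weight exceeds 24): on (b) the weight is 21, ≤ 24, so (b) does not meet the standard.
  Stage I.2 not carried; the department fails its burden.
So the appellant prevails on this issue.
— Issue II —
Stage II.1 (appellant, a more-likely-than-not showing, weight is at least 52): (c) 53 ≥ 52 — meets; (d) 55 ≥ 52 — meets.
  The appellant carries Stage II.1; the department now bears the burden.
Stage II.2 (department, a substantially-more-likely showing, weight exceeds 75): (e) 79 > 75 — meets.
  Stage II.2 carried; the burden shifts to the appellant.
Stage II.3 (appellant, a more-likely-than-not showing, weight is at least 52): (f) 55 ≥ 52 — meets; (g) net 99−49=50 < 52 — fails.
  Stage II.3 not carried; the appellant fails its burden.
The analysis ends at Stage II.3; the department prevails on this issue.
— Issue III —
Stage III.1 — burden on appellant; standard: a preponderance (weight is at least 55).
    (h): 98 − 45 = 53 < 55 [not met]
    (i): 89 − 36 = 53 < 55 [not met]
  Not every element is met, so the appellant fails to carry Stage III.1.
The analysis ends at Stage III.1; the department prevails on this issue.
Per-issue: Issue I → appellant; Issue II → department; Issue III → department. The appellant must prevail on at least one issue; overall, the appellant prevails.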